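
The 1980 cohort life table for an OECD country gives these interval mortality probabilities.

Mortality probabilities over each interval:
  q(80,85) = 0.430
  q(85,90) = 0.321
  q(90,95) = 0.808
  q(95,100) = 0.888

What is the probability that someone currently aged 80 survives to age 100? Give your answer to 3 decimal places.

0.008

Survival from 80 to 100 is the product of surviving each interval: (1 − 0.430) × (1 − 0.321) × (1 − 0.808) × (1 − 0.888).
= 0.570 × 0.679 × 0.192 × 0.112 = 0.008323.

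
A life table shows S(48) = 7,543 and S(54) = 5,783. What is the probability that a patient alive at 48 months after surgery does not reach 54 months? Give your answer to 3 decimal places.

P(die before 54 | alive at 48) = 1 − S(54)/S(48) = 1 − 5,783/7,543 = (1,760)/7,543 = 0.233329.

0.233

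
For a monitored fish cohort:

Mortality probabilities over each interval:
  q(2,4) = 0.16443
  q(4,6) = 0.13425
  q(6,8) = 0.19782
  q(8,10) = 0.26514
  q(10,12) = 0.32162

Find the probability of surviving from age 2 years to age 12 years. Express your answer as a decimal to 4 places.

Survival from 2 to 12 is the product of surviving each interval: (1 − 0.16443) × (1 − 0.13425) × (1 − 0.19782) × (1 − 0.26514) × (1 − 0.32162).
= 0.83557 × 0.86575 × 0.80218 × 0.73486 × 0.67838 = 0.289284.

0.2893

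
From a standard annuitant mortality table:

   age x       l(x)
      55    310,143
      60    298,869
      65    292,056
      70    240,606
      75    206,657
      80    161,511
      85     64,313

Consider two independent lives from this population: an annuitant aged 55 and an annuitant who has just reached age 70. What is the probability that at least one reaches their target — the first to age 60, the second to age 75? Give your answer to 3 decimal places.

p₁ = l(60)/l(55) = 298,869/310,143 = 0.963649; p₂ = l(75)/l(70) = 206,657/240,606 = 0.858902.
P(at least one) = 1 − (1−p₁)(1−p₂) = 1 − 0.036351 × 0.141098 = 0.994871.

0.995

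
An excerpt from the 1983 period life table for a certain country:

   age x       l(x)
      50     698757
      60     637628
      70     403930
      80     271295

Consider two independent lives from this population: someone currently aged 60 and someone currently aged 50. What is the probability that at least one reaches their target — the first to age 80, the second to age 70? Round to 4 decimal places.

0.7576

p₁ = l(80)/l(60) = 271295/637628 = 0.425475; p₂ = l(70)/l(50) = 403930/698757 = 0.578069.
P(at least one) = 1 − (1−p₁)(1−p₂) = 1 − 0.574525 × 0.421931 = 0.757590.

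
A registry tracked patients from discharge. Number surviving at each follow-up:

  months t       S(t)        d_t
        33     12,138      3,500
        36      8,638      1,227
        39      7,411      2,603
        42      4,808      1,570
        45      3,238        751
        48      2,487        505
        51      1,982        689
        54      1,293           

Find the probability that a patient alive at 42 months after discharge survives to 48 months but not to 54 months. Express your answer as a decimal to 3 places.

0.248

This is the probability of reaching 48 but not 54, conditional on being alive at 42: (S(48) − S(54)) / S(42).
= (2,487 − 1,293) / 4,808 = 1,194 / 4,808 = 0.248336.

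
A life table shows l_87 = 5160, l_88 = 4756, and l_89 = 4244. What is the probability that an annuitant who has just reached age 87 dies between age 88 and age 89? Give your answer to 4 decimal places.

0.0992

We want 1|1q87 = (l_88 − l_89)/l_87.
This is the probability of reaching 88 but not 89, conditional on being alive at 87: (l_88 − l_89) / l_87.
= (4756 − 4244) / 5160 = 512 / 5160 = 0.099225.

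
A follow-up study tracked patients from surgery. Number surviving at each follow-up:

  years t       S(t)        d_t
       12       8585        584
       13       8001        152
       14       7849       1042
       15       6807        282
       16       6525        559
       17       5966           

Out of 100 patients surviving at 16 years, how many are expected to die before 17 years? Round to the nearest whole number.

The relevant probability is 1 − 5966/6525 = 0.085670.
Expected number = 100 × 0.085670 = 9.

9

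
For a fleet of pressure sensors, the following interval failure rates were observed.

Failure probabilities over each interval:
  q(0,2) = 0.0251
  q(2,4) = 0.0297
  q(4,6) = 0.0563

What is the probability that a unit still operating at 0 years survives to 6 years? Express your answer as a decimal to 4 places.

The overall survival probability is (1 − 0.0251) × (1 − 0.0297) × (1 − 0.0563).
= 0.9749 × 0.9703 × 0.9437 = 0.892689.

0.8927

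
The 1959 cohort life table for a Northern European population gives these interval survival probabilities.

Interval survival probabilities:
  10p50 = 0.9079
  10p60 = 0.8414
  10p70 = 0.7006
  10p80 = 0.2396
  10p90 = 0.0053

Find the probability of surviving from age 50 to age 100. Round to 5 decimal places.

0.00068

Survival from 50 to 100 is the product of surviving each interval: 0.9079 × 0.8414 × 0.7006 × 0.2396 × 0.0053.
= 0.000680.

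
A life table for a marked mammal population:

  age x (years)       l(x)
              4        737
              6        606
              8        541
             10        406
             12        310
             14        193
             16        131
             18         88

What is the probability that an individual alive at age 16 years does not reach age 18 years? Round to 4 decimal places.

P(die before 18 | alive at 16) = 1 − l(18)/l(16) = 1 − 88/131 = (43)/131 = 0.328244.

0.3282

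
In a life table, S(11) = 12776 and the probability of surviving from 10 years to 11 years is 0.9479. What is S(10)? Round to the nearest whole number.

13478

S(10) = S(11) / p = 12776 / 0.9479 = 13478.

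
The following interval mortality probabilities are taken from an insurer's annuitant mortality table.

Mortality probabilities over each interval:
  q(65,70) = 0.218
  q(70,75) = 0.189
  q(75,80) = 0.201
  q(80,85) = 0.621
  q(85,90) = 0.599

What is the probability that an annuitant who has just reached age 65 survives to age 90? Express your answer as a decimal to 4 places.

0.0770

Survival from 65 to 90 is the product of surviving each interval: (1 − 0.218) × (1 − 0.189) × (1 − 0.201) × (1 − 0.621) × (1 − 0.599).
= 0.782 × 0.811 × 0.799 × 0.379 × 0.401 = 0.077012.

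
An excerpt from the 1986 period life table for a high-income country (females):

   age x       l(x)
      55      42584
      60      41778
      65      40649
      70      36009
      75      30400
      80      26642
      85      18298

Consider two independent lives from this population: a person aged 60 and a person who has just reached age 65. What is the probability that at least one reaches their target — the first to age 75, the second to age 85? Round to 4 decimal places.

0.8503

p₁ = l(75)/l(60) = 30400/41778 = 0.727656; p₂ = l(85)/l(65) = 18298/40649 = 0.450146.
P(at least one) = 1 − (1−p₁)(1−p₂) = 1 − 0.272344 × 0.549854 = 0.850251.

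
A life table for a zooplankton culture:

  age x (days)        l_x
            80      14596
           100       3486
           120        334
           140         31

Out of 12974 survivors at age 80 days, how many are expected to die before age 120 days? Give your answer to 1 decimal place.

12677.1

The relevant probability is 1 − 334/14596 = 0.977117.
Expected number = 12974 × 0.977117 = 12677.1.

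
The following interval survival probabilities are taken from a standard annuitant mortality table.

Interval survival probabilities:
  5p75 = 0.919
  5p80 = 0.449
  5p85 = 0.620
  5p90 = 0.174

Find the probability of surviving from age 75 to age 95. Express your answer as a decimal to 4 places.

The overall survival probability is 0.919 × 0.449 × 0.620 × 0.174.
= 0.044515.

0.0445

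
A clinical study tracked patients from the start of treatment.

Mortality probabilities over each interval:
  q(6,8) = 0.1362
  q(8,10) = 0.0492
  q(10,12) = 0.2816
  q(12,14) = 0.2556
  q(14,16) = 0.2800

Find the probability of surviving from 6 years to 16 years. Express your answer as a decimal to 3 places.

P(survive 6→16) = (1 − 0.1362) × (1 − 0.0492) × (1 − 0.2816) × (1 − 0.2556) × (1 − 0.2800).
= 0.8638 × 0.9508 × 0.7184 × 0.7444 × 0.7200 = 0.316233.

0.316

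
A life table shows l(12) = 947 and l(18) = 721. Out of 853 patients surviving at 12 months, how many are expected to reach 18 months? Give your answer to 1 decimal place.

649.4

The relevant probability is 721/947 = 0.761352.
Expected number = 853 × 0.761352 = 649.4.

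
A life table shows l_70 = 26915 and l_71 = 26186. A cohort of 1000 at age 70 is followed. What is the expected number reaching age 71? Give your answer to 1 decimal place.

972.9

The relevant probability is 26186/26915 = 0.972915.
Expected number = 1000 × 0.972915 = 972.9.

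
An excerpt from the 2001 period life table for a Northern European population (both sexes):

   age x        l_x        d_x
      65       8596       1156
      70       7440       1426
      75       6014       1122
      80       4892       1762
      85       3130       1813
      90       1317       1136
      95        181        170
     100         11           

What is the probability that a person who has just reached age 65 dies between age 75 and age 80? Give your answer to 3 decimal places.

0.131

We want 10|5q65 = (l_75 − l_80)/l_65.
This is the probability of reaching 75 but not 80, conditional on being alive at 65: (l_75 − l_80) / l_65.
= (6014 − 4892) / 8596 = 1122 / 8596 = 0.130526.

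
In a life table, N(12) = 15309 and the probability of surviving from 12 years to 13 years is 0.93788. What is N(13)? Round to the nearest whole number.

N(13) = N(12) × p = 15309 × 0.93788 = 14358.

14358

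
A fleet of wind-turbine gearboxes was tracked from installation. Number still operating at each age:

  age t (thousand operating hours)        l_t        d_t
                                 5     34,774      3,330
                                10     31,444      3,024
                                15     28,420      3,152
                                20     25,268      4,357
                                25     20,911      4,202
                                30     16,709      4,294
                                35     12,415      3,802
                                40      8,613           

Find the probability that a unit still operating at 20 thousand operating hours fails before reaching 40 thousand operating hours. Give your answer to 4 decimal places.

0.6591

P(fail before 40 | operational at 20) = 1 − l_40/l_20 = 1 − 8,613/25,268 = (16,655)/25,268 = 0.659134.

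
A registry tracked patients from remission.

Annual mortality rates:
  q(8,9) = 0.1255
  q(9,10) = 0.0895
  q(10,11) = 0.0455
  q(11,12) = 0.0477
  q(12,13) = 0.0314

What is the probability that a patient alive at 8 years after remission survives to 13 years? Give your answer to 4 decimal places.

0.7010

The overall survival probability is (1 − 0.1255) × (1 − 0.0895) × (1 − 0.0455) × (1 − 0.0477) × (1 − 0.0314).
= 0.8745 × 0.9105 × 0.9545 × 0.9523 × 0.9686 = 0.701026.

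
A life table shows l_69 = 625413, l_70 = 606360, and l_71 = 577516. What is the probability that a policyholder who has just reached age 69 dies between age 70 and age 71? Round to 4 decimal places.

0.0461

We want 1|1q69 = (l_70 − l_71)/l_69.
This is the probability of reaching 70 but not 71, conditional on being alive at 69: (l_70 − l_71) / l_69.
= (606360 − 577516) / 625413 = 28844 / 625413 = 0.046120.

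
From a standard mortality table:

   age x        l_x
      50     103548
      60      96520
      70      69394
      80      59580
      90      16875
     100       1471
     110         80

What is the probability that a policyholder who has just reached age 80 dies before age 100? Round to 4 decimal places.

0.9753

P(die before 100 | alive at 80) = 1 − l_100/l_80 = 1 − 1471/59580 = (58109)/59580 = 0.975311.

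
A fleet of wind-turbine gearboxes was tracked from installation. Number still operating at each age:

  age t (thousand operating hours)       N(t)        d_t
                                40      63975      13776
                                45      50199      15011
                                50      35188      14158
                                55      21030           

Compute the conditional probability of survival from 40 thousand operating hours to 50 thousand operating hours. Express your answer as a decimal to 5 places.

0.55003

The conditional survival probability is N(50)/N(40) = 35188/63975 = 0.550027.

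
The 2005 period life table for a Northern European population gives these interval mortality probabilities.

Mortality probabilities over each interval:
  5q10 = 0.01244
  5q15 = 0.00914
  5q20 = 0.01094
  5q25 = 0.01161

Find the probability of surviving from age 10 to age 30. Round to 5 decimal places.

0.95659

20p10 = (1 − 0.01244) × (1 − 0.00914) × (1 − 0.01094) × (1 − 0.01161).
= 0.98756 × 0.99086 × 0.98906 × 0.98839 = 0.956592.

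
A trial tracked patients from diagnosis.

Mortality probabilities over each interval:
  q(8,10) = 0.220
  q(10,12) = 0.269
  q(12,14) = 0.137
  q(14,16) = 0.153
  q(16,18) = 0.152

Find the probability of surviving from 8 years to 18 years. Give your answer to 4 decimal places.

0.3534

The overall survival probability is (1 − 0.220) × (1 − 0.269) × (1 − 0.137) × (1 − 0.153) × (1 − 0.152).
= 0.780 × 0.731 × 0.863 × 0.847 × 0.848 = 0.353429.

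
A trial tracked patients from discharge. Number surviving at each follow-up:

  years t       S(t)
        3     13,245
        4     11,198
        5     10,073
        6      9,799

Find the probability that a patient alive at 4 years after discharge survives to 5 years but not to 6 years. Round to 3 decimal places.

0.024

This is the probability of reaching 5 but not 6, conditional on being alive at 4: (S(5) − S(6)) / S(4).
= (10,073 − 9,799) / 11,198 = 274 / 11,198 = 0.024469.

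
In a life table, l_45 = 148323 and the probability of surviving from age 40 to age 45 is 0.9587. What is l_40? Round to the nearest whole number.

154713

l_40 = l_45 / p = 148323 / 0.9587 = 154713.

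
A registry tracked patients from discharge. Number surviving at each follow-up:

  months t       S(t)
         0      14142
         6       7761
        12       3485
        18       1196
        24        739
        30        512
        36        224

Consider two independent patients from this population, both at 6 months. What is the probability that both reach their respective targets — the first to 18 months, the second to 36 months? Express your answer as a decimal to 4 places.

0.0044

p₁ = S(18)/S(6) = 1196/7761 = 0.154104; p₂ = S(36)/S(6) = 224/7761 = 0.028862.
P(both) = p₁ × p₂ = 0.154104 × 0.028862 = 0.004448.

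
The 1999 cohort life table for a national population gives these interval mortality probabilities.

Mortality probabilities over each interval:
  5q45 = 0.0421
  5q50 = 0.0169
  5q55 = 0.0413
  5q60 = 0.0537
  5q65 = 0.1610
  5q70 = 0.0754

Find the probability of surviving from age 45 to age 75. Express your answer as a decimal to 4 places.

0.6627

30p45 = (1 − 0.0421) × (1 − 0.0169) × (1 − 0.0413) × (1 − 0.0537) × (1 − 0.1610) × (1 − 0.0754).
= 0.9579 × 0.9831 × 0.9587 × 0.9463 × 0.8390 × 0.9246 = 0.662743.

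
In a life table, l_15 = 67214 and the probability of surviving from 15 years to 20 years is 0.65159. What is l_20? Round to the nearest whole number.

43796

l_20 = l_15 × p = 67214 × 0.65159 = 43796.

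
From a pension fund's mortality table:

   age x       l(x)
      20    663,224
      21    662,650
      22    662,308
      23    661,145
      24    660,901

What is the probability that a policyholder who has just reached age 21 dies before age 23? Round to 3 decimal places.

P(die before 23 | alive at 21) = 1 − l(23)/l(21) = 1 − 661,145/662,650 = (1,505)/662,650 = 0.002271.

0.002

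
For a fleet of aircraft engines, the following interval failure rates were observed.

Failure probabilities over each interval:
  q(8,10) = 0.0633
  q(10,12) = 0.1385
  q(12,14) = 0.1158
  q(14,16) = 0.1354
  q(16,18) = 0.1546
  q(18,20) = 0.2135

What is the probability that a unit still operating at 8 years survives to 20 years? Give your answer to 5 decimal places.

The overall survival probability is (1 − 0.0633) × (1 − 0.1385) × (1 − 0.1158) × (1 − 0.1354) × (1 − 0.1546) × (1 − 0.2135).
= 0.9367 × 0.8615 × 0.8842 × 0.8646 × 0.8454 × 0.7865 = 0.410188.

0.41019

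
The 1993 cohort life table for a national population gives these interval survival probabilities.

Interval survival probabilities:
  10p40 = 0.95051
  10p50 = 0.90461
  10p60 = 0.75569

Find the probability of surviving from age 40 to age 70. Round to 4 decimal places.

30p40 = 0.95051 × 0.90461 × 0.75569.
= 0.649773.

0.6498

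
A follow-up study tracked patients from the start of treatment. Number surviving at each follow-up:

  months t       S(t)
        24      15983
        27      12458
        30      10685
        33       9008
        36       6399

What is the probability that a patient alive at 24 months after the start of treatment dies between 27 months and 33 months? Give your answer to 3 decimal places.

0.216

This is the probability of reaching 27 but not 33, conditional on being alive at 24: (S(27) − S(33)) / S(24).
= (12458 − 9008) / 15983 = 3450 / 15983 = 0.215854.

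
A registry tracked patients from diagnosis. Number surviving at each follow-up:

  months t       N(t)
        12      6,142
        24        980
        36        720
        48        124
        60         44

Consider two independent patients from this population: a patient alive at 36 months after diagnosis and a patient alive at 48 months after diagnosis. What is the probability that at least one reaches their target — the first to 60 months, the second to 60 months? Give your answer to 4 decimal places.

0.3943

p₁ = N(60)/N(36) = 44/720 = 0.061111; p₂ = N(60)/N(48) = 44/124 = 0.354839.
P(at least one) = 1 − (1−p₁)(1−p₂) = 1 − 0.938889 × 0.645161 = 0.394265.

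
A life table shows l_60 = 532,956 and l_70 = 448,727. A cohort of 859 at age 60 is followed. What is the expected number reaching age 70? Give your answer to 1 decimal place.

723.2

The relevant probability is 448,727/532,956 = 0.841959.
Expected number = 859 × 0.841959 = 723.2.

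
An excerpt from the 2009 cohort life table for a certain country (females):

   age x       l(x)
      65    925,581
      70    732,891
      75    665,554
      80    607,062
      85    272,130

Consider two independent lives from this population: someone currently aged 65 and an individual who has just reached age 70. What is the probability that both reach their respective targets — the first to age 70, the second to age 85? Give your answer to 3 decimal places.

p₁ = l(70)/l(65) = 732,891/925,581 = 0.791817; p₂ = l(85)/l(70) = 272,130/732,891 = 0.371310.
P(both) = p₁ × p₂ = 0.791817 × 0.371310 = 0.294010.

0.294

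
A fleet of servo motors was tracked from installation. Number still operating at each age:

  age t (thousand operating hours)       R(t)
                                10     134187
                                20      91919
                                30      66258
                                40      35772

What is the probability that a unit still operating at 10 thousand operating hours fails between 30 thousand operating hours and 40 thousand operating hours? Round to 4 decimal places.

This is the probability of reaching 30 but not 40, conditional on being operational at 10: (R(30) − R(40)) / R(10).
= (66258 − 35772) / 134187 = 30486 / 134187 = 0.227190.

0.2272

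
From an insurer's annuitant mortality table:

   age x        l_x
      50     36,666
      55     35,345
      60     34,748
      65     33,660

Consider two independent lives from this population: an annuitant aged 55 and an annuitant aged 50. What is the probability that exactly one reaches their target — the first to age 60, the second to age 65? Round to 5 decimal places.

0.09610

p₁ = l_60/l_55 = 34,748/35,345 = 0.983109; p₂ = l_65/l_50 = 33,660/36,666 = 0.918017.
P(exactly one) = p₁(1−p₂) + (1−p₁)p₂ = 0.080598 + 0.015506 = 0.096104.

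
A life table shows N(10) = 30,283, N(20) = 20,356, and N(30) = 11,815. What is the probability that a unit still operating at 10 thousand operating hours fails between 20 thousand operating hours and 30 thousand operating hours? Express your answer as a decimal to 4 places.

This is the probability of reaching 20 but not 30, conditional on being operational at 10: (N(20) − N(30)) / N(10).
= (20,356 − 11,815) / 30,283 = 8,541 / 30,283 = 0.282039.

0.2820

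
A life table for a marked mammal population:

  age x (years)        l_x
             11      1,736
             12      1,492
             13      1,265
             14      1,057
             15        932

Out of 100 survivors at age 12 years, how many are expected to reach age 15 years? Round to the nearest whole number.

The relevant probability is 932/1,492 = 0.624665.
Expected number = 100 × 0.624665 = 62.

62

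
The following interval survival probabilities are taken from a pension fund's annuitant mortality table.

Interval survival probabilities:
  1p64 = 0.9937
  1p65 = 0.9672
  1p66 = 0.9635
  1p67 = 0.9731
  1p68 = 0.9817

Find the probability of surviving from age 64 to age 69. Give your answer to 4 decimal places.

Chaining the interval survival probabilities: 0.9937 × 0.9672 × 0.9635 × 0.9731 × 0.9817.
= 0.884626.

0.8846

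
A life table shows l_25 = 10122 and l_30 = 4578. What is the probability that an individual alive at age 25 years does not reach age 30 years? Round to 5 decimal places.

0.54772

P(die before 30 | alive at 25) = 1 − l_30/l_25 = 1 − 4578/10122 = (5544)/10122 = 0.547718.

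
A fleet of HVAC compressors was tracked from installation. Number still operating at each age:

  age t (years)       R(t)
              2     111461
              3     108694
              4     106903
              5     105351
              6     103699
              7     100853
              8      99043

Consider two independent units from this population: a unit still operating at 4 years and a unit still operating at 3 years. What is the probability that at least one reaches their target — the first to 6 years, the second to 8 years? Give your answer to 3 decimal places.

0.997

p₁ = R(6)/R(4) = 103699/106903 = 0.970029; p₂ = R(8)/R(3) = 99043/108694 = 0.911209.
P(at least one) = 1 − (1−p₁)(1−p₂) = 1 − 0.029971 × 0.088791 = 0.997339.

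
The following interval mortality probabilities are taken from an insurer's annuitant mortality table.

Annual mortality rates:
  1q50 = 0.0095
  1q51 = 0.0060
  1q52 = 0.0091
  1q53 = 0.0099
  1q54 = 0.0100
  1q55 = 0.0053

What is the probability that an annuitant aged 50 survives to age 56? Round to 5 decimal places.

0.95121

Survival from 50 to 56 is the product of surviving each interval: (1 − 0.0095) × (1 − 0.0060) × (1 − 0.0091) × (1 − 0.0099) × (1 − 0.0100) × (1 − 0.0053).
= 0.9905 × 0.9940 × 0.9909 × 0.9901 × 0.9900 × 0.9947 = 0.951211.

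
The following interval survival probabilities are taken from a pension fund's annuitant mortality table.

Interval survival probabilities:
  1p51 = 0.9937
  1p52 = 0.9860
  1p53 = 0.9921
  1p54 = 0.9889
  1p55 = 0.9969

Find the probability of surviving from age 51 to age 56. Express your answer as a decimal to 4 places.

Survival from 51 to 56 is the product of surviving each interval: 0.9937 × 0.9860 × 0.9921 × 0.9889 × 0.9969.
= 0.958278.

0.9583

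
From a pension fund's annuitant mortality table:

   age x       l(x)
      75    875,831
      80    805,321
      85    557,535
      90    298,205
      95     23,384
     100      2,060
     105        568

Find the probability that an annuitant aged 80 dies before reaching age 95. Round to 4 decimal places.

0.9710

P(die before 95 | alive at 80) = 1 − l(95)/l(80) = 1 − 23,384/805,321 = (781,937)/805,321 = 0.970963.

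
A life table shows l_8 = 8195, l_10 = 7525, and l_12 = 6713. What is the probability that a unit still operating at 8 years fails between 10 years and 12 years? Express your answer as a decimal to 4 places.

0.0991

This is the probability of reaching 10 but not 12, conditional on being operational at 8: (l_10 − l_12) / l_8.
= (7525 − 6713) / 8195 = 812 / 8195 = 0.099085.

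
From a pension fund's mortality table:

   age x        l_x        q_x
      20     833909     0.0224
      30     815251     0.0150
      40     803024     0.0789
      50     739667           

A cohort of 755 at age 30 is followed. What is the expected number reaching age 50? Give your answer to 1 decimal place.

685.0

The relevant probability is 739667/815251 = 0.907287.
Expected number = 755 × 0.907287 = 685.0.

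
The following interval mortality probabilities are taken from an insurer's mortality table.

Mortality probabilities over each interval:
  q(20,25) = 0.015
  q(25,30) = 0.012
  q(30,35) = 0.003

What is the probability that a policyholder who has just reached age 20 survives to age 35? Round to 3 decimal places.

0.970

Survival from 20 to 35 is the product of surviving each interval: (1 − 0.015) × (1 − 0.012) × (1 − 0.003).
= 0.985 × 0.988 × 0.997 = 0.970260.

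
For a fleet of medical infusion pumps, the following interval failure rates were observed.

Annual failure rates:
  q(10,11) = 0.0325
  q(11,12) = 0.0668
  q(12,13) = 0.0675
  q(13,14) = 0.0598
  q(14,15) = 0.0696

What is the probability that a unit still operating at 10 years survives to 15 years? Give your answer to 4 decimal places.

The overall survival probability is (1 − 0.0325) × (1 − 0.0668) × (1 − 0.0675) × (1 − 0.0598) × (1 − 0.0696).
= 0.9675 × 0.9332 × 0.9325 × 0.9402 × 0.9304 = 0.736486.

0.7365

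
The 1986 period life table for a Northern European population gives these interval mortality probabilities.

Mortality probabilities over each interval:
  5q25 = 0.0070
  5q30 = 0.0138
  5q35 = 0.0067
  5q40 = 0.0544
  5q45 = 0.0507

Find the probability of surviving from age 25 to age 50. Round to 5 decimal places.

The overall survival probability is (1 − 0.0070) × (1 − 0.0138) × (1 − 0.0067) × (1 − 0.0544) × (1 − 0.0507).
= 0.9930 × 0.9862 × 0.9933 × 0.9456 × 0.9493 = 0.873184.

0.87318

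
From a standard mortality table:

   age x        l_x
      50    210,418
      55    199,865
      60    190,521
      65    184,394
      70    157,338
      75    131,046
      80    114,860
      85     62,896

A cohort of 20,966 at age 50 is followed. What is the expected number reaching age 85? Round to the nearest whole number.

The relevant probability is 62,896/210,418 = 0.298910.
Expected number = 20,966 × 0.298910 = 6267.

6267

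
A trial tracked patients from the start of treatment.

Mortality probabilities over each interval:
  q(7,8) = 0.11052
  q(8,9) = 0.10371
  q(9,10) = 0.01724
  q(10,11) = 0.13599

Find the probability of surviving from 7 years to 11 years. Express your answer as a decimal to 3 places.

0.677

The overall survival probability is (1 − 0.11052) × (1 − 0.10371) × (1 − 0.01724) × (1 − 0.13599).
= 0.88948 × 0.89629 × 0.98276 × 0.86401 = 0.676941.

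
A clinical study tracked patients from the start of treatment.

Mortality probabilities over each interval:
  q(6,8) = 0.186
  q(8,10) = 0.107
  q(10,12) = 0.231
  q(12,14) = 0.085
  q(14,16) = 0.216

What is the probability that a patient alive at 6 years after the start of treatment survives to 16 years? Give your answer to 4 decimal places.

The overall survival probability is (1 − 0.186) × (1 − 0.107) × (1 − 0.231) × (1 − 0.085) × (1 − 0.216).
= 0.814 × 0.893 × 0.769 × 0.915 × 0.784 = 0.400995.

0.4010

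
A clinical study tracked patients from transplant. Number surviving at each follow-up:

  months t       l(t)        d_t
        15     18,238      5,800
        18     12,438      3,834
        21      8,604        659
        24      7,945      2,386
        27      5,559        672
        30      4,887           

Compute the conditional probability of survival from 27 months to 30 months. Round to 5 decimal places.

0.87911

The conditional survival probability is l(30)/l(27) = 4,887/5,559 = 0.879115.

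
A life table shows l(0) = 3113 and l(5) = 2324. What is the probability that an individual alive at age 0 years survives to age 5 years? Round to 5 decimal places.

The conditional survival probability is l(5)/l(0) = 2324/3113 = 0.746547.

0.74655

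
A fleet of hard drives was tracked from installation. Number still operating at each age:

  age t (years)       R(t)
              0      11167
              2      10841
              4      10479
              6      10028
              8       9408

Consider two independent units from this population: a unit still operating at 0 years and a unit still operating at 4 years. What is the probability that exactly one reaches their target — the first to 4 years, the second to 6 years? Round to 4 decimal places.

0.0993

p₁ = R(4)/R(0) = 10479/11167 = 0.938390; p₂ = R(6)/R(4) = 10028/10479 = 0.956962.
P(exactly one) = p₁(1−p₂) + (1−p₁)p₂ = 0.040386 + 0.058958 = 0.099345.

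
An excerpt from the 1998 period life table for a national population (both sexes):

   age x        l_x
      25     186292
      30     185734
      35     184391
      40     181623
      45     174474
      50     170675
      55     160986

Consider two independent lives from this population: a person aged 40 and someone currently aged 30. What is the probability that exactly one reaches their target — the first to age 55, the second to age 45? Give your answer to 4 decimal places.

p₁ = l_55/l_40 = 160986/181623 = 0.886375; p₂ = l_45/l_30 = 174474/185734 = 0.939376.
P(exactly one) = p₁(1−p₂) + (1−p₁)p₂ = 0.053736 + 0.106737 = 0.160472.

0.1605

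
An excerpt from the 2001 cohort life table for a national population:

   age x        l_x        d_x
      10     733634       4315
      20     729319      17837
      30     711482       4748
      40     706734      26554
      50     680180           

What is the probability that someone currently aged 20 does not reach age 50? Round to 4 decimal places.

0.0674

P(die before 50 | alive at 20) = 1 − l_50/l_20 = 1 − 680180/729319 = (49139)/729319 = 0.067377.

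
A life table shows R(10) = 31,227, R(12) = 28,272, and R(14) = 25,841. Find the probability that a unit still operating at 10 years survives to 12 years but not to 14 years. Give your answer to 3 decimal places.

This is the probability of reaching 12 but not 14, conditional on being operational at 10: (R(12) − R(14)) / R(10).
= (28,272 − 25,841) / 31,227 = 2,431 / 31,227 = 0.077849.

0.078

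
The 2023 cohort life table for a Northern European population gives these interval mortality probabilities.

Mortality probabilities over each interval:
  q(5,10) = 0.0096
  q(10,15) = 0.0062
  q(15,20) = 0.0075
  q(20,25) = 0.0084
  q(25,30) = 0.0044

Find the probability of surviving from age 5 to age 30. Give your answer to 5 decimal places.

0.96441

Chaining the interval survival probabilities: (1 − 0.0096) × (1 − 0.0062) × (1 − 0.0075) × (1 − 0.0084) × (1 − 0.0044).
= 0.9904 × 0.9938 × 0.9925 × 0.9916 × 0.9956 = 0.964410.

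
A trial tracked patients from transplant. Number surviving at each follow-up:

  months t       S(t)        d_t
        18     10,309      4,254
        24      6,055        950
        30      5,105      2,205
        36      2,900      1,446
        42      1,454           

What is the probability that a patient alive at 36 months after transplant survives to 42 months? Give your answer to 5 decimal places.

0.50138

The conditional survival probability is S(42)/S(36) = 1,454/2,900 = 0.501379.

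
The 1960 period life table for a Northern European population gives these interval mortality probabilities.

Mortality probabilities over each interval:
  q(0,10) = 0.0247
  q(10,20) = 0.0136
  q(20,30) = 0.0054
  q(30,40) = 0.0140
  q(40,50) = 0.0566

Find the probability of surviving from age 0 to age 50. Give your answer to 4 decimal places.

P(survive 0→50) = (1 − 0.0247) × (1 − 0.0136) × (1 − 0.0054) × (1 − 0.0140) × (1 − 0.0566).
= 0.9753 × 0.9864 × 0.9946 × 0.9860 × 0.9434 = 0.890046.

0.8900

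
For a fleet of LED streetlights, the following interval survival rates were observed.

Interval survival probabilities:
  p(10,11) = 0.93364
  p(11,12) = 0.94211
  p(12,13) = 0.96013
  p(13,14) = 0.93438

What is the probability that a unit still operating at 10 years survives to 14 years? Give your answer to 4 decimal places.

The overall survival probability is 0.93364 × 0.94211 × 0.96013 × 0.93438.
= 0.789105.

0.7891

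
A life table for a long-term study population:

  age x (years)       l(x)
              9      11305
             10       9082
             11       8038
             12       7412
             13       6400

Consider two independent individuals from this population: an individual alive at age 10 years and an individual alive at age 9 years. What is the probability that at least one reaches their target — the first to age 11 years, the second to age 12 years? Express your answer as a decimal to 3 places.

p₁ = l(11)/l(10) = 8038/9082 = 0.885047; p₂ = l(12)/l(9) = 7412/11305 = 0.655639.
P(at least one) = 1 − (1−p₁)(1−p₂) = 1 − 0.114953 × 0.344361 = 0.960415.

0.960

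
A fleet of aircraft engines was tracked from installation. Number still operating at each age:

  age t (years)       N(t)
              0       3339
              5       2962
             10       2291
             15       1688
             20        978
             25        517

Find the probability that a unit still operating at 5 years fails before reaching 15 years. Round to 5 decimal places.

P(fail before 15 | operational at 5) = 1 − N(15)/N(5) = 1 − 1688/2962 = (1274)/2962 = 0.430115.

0.43011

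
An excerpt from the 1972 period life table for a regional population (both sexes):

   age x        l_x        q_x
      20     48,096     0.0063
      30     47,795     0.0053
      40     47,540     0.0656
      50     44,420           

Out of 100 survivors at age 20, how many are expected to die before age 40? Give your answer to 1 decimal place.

1.2

The relevant probability is 1 − 47,540/48,096 = 0.011560.
Expected number = 100 × 0.011560 = 1.2.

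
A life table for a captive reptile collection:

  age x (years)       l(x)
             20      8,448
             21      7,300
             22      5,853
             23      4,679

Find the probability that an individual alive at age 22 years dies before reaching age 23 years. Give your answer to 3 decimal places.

P(die before 23 | alive at 22) = 1 − l(23)/l(22) = 1 − 4,679/5,853 = (1,174)/5,853 = 0.200581.

0.201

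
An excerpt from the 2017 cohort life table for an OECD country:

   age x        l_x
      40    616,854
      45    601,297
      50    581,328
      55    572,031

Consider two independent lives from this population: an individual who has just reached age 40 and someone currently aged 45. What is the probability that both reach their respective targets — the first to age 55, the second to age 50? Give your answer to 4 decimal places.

p₁ = l_55/l_40 = 572,031/616,854 = 0.927336; p₂ = l_50/l_45 = 581,328/601,297 = 0.966790.
P(both) = p₁ × p₂ = 0.927336 × 0.966790 = 0.896539.

0.8965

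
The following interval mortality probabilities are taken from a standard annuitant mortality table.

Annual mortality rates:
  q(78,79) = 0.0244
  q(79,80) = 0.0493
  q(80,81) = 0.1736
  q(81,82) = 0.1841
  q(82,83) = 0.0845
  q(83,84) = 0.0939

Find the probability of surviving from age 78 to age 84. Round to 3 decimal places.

0.519

Survival from 78 to 84 is the product of surviving each interval: (1 − 0.0244) × (1 − 0.0493) × (1 − 0.1736) × (1 − 0.1841) × (1 − 0.0845) × (1 − 0.0939).
= 0.9756 × 0.9507 × 0.8264 × 0.8159 × 0.9155 × 0.9061 = 0.518773.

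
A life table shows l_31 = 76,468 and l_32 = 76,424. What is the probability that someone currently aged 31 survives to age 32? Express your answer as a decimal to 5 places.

0.99942

We want 1p31 = l_32/l_31.
The conditional survival probability is l_32/l_31 = 76,424/76,468 = 0.999425.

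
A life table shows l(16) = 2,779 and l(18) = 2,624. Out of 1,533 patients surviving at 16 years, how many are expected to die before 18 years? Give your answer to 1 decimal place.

The relevant probability is 1 − 2,624/2,779 = 0.055775.
Expected number = 1,533 × 0.055775 = 85.5.

85.5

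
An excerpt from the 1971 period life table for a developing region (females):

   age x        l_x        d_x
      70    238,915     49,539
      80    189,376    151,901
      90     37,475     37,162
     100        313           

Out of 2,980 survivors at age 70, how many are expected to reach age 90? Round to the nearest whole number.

467

The relevant probability is 37,475/238,915 = 0.156855.
Expected number = 2,980 × 0.156855 = 467.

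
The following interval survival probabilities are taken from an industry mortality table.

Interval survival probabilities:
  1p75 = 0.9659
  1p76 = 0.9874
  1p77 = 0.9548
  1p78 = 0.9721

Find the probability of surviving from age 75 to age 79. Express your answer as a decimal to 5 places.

0.88521

Chaining the interval survival probabilities: 0.9659 × 0.9874 × 0.9548 × 0.9721.
= 0.885215.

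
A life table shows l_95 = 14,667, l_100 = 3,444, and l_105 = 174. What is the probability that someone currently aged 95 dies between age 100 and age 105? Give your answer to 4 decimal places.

We want 5|5q95 = (l_100 − l_105)/l_95.
This is the probability of reaching 100 but not 105, conditional on being alive at 95: (l_100 − l_105) / l_95.
= (3,444 − 174) / 14,667 = 3,270 / 14,667 = 0.222949.

0.2229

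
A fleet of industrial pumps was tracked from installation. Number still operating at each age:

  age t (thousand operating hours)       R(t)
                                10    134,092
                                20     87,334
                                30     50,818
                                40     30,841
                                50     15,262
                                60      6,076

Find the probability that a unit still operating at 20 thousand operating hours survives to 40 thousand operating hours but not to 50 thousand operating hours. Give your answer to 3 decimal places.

This is the probability of reaching 40 but not 50, conditional on being operational at 20: (R(40) − R(50)) / R(20).
= (30,841 − 15,262) / 87,334 = 15,579 / 87,334 = 0.178384.

0.178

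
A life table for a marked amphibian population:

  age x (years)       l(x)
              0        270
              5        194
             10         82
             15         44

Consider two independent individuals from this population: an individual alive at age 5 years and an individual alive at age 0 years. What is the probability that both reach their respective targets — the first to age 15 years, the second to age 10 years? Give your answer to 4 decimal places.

0.0689

p₁ = l(15)/l(5) = 44/194 = 0.226804; p₂ = l(10)/l(0) = 82/270 = 0.303704.
P(both) = p₁ × p₂ = 0.226804 × 0.303704 = 0.068881.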